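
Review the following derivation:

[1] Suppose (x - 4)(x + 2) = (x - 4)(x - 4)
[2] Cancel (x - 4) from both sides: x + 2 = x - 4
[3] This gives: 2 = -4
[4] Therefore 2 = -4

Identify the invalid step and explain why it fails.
Step 2: Cancel (x - 4) from both sides: x + 2 = x - 4

Step 2 cancels (x - 4) from both sides. This is only valid if (x - 4) ≠ 0, i.e., x ≠ 4. When x = 4, both sides equal zero regardless of the other factors. The correct approach requires considering x = 4 as a separate case.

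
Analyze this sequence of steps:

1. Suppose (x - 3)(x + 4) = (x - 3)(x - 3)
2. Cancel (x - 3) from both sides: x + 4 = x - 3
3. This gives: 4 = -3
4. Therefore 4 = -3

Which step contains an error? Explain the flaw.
Step 2: Cancel (x - 3) from both sides: x + 4 = x - 3

Step 2 cancels (x - 3) from both sides. This is only valid if (x - 3) ≠ 0, i.e., x ≠ 3. When x = 3, both sides equal zero regardless of the other factors. The correct approach requires considering x = 3 as a separate case.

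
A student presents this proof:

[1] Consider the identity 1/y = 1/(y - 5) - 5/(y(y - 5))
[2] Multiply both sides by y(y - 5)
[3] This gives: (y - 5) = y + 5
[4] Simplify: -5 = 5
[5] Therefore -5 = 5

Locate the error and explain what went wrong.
Step 3: This gives: (y - 5) = y + 5

Step 3 makes a sign error when clearing denominators. Multiplying -5/(y(y - 5)) by y(y - 5) gives -5, not +5. The correct result is (y - 5) = y - 5, which is trivially true, not (y - 5) = y + 5. (Step 1 is a valid identity: 1/(y - 5) - 5/(y(y - 5)) = (y - 5)/(y(y - 5)) = 1/y.)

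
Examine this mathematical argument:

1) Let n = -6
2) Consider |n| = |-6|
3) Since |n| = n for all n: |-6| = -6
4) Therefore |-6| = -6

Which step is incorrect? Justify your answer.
Step 3: Since |n| = n for all n: |-6| = -6

Step 3 incorrectly states that |n| = n for all n. The correct definition is |n| = n when n >= 0, and |n| = -n when n < 0. Since -6 < 0, we have |-6| = -(-6) = 6, not -6.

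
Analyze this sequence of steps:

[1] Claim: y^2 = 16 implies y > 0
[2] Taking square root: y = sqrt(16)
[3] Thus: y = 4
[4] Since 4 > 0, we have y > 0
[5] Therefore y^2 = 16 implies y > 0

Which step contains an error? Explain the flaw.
Step 2: Taking square root: y = sqrt(16)

Step 2 takes the square root and assumes the positive root only. The equation y^2 = 16 actually has two solutions: y = 4 and y = -4. The proof silently assumes y > 0 without justification, then uses this assumption to conclude y > 0, which is circular. The counterexample y = -4 shows the claim is false.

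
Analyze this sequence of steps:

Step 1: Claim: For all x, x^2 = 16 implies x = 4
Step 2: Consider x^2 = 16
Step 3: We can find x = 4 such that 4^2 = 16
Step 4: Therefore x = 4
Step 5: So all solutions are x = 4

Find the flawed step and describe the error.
Step 4: Therefore x = 4

Step 4 incorrectly concludes that x = 4 is the only solution. The proof shows that x = 4 is A solution (existence), but does not show it is the ONLY solution (uniqueness). In fact, x = -4 is also a solution since (-4)^2 = 16. Finding one solution doesn't prove there are no others.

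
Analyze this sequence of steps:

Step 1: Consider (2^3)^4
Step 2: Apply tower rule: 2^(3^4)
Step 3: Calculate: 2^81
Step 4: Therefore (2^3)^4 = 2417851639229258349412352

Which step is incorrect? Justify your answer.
Step 2: Apply tower rule: 2^(3^4)

Step 2 incorrectly states that (a^b)^c = a^(b^c). The correct rule is (a^b)^c = a^(b×c). The actual value is (2^3)^4 = 2^12 = 4096, not 2^81 = 2417851639229258349412352.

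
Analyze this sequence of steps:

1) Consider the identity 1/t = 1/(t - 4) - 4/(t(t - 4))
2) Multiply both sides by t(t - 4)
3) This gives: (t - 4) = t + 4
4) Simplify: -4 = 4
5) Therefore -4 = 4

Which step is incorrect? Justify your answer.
Step 3: This gives: (t - 4) = t + 4

Step 3 makes a sign error when clearing denominators. Multiplying -4/(t(t - 4)) by t(t - 4) gives -4, not +4. The correct result is (t - 4) = t - 4, which is trivially true, not (t - 4) = t + 4. (Step 1 is a valid identity: 1/(t - 4) - 4/(t(t - 4)) = (t - 4)/(t(t - 4)) = 1/t.)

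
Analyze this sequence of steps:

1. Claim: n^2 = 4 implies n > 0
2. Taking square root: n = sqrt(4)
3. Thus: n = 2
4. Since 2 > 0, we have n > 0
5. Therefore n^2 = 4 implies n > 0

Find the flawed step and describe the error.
Step 2: Taking square root: n = sqrt(4)

Step 2 takes the square root and assumes the positive root only. The equation n^2 = 4 actually has two solutions: n = 2 and n = -2. The proof silently assumes n > 0 without justification, then uses this assumption to conclude n > 0, which is circular. The counterexample n = -2 shows the claim is false.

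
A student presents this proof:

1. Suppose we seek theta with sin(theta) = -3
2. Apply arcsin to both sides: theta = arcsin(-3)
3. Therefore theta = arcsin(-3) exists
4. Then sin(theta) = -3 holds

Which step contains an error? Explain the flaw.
Step 2: Apply arcsin to both sides: theta = arcsin(-3)

Step 2 applies arcsin to -3. However, arcsin(x) is only defined for x in [-1, 1] because sin(theta) can only produce values in that range. Since |-3| > 1, arcsin(-3) is undefined. There is no angle whose sine equals -3.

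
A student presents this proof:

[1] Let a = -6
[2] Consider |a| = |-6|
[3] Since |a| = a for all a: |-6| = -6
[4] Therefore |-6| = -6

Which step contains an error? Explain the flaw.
Step 3: Since |a| = a for all a: |-6| = -6

Step 3 incorrectly states that |a| = a for all a. The correct definition is |a| = a when a >= 0, and |a| = -a when a < 0. Since -6 < 0, we have |-6| = -(-6) = 6, not -6.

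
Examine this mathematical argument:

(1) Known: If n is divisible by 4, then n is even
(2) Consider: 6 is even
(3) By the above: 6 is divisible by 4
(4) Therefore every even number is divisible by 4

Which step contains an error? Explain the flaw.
Step 3: By the above: 6 is divisible by 4

Step 3 commits the fallacy of affirming the consequent. The known fact 'divisible by 4 → even' does NOT imply 'even → divisible by 4'. That would be the converse, which is false. For example, 6 is even but 6 ÷ 4 = 1.50, which is not an integer.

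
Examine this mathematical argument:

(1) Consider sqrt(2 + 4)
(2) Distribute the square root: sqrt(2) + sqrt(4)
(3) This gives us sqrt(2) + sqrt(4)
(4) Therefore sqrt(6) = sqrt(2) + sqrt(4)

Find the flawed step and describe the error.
Step 2: Distribute the square root: sqrt(2) + sqrt(4)

Step 2 incorrectly 'distributes' the square root over addition. The square root function does not distribute: sqrt(a + b) ≠ sqrt(a) + sqrt(b). In fact, sqrt(2 + 4) = sqrt(6) ≈ 2.4495, while sqrt(2) + sqrt(4) ≈ 3.4142.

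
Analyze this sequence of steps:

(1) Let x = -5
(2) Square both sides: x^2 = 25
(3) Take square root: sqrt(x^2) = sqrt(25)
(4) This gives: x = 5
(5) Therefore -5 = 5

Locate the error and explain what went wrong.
Step 4: This gives: x = 5

Step 4 incorrectly states that sqrt(x^2) = x. The correct identity is sqrt(x^2) = |x|. Since x = -5 < 0, we have sqrt(x^2) = |-5| = 5, not x = -5.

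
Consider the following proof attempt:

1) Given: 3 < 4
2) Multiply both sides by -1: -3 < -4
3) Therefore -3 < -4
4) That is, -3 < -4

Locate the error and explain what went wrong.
Step 2: Multiply both sides by -1: -3 < -4

Step 2 multiplies both sides by -1 but fails to reverse the inequality sign. When multiplying (or dividing) an inequality by a negative number, the direction must be reversed. Since 3 < 4, we should get -3 > -4, i.e., -3 > -4.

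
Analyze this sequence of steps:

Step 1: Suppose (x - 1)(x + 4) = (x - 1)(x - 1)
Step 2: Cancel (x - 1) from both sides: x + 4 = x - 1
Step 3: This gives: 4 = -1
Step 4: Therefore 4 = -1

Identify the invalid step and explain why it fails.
Step 2: Cancel (x - 1) from both sides: x + 4 = x - 1

Step 2 cancels (x - 1) from both sides. This is only valid if (x - 1) ≠ 0, i.e., x ≠ 1. When x = 1, both sides equal zero regardless of the other factors. The correct approach requires considering x = 1 as a separate case.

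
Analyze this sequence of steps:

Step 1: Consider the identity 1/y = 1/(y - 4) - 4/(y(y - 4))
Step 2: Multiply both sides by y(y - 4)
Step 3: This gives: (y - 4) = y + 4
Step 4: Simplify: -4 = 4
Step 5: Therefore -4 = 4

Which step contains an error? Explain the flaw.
Step 3: This gives: (y - 4) = y + 4

Step 3 makes a sign error when clearing denominators. Multiplying -4/(y(y - 4)) by y(y - 4) gives -4, not +4. The correct result is (y - 4) = y - 4, which is trivially true, not (y - 4) = y + 4. (Step 1 is a valid identity: 1/(y - 4) - 4/(y(y - 4)) = (y - 4)/(y(y - 4)) = 1/y.)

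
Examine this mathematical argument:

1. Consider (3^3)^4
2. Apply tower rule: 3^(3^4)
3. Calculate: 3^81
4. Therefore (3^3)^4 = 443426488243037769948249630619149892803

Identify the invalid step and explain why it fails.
Step 2: Apply tower rule: 3^(3^4)

Step 2 incorrectly states that (a^b)^c = a^(b^c). The correct rule is (a^b)^c = a^(b×c). The actual value is (3^3)^4 = 3^12 = 531441, not 3^81 = 443426488243037769948249630619149892803.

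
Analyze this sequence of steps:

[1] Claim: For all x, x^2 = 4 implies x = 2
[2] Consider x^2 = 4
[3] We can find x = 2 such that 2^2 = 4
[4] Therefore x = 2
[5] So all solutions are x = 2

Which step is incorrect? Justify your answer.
Step 4: Therefore x = 2

Step 4 incorrectly concludes that x = 2 is the only solution. The proof shows that x = 2 is A solution (existence), but does not show it is the ONLY solution (uniqueness). In fact, x = -2 is also a solution since (-2)^2 = 4. Finding one solution doesn't prove there are no others.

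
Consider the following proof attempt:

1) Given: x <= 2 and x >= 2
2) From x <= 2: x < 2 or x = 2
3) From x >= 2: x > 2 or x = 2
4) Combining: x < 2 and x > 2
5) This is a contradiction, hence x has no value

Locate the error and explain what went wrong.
Step 4: Combining: x < 2 and x > 2

Step 4 incorrectly combines the conditions. From x <= 2 and x >= 2, the intersection is x = 2. The error treats the 'or' cases as 'and' requirements. The correct conclusion is that x = 2 is the unique solution, not that no solution exists.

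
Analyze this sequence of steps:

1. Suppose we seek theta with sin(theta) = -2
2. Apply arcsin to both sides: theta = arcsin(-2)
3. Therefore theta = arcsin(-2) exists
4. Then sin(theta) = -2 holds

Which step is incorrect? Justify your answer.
Step 2: Apply arcsin to both sides: theta = arcsin(-2)

Step 2 applies arcsin to -2. However, arcsin(x) is only defined for x in [-1, 1] because sin(theta) can only produce values in that range. Since |-2| > 1, arcsin(-2) is undefined. There is no angle whose sine equals -2.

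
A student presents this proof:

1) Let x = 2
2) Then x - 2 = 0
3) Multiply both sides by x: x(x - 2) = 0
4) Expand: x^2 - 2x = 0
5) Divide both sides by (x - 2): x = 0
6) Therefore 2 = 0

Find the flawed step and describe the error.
Step 5: Divide both sides by (x - 2): x = 0

Step 5 divides both sides by (x - 2). However, since x = 2, we have (x - 2) = 0. Division by zero is undefined, making this step invalid.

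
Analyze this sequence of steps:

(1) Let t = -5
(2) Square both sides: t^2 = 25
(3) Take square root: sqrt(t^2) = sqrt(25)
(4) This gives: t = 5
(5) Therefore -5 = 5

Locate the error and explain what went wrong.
Step 4: This gives: t = 5

Step 4 incorrectly states that sqrt(t^2) = t. The correct identity is sqrt(t^2) = |t|. Since t = -5 < 0, we have sqrt(t^2) = |-5| = 5, not t = -5.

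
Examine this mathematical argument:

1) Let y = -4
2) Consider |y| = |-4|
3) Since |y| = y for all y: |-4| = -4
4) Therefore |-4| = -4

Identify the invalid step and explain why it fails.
Step 3: Since |y| = y for all y: |-4| = -4

Step 3 incorrectly states that |y| = y for all y. The correct definition is |y| = y when y >= 0, and |y| = -y when y < 0. Since -4 < 0, we have |-4| = -(-4) = 4, not -4.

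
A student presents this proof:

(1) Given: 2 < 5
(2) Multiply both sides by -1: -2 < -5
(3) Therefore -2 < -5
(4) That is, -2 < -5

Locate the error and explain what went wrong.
Step 2: Multiply both sides by -1: -2 < -5

Step 2 multiplies both sides by -1 but fails to reverse the inequality sign. When multiplying (or dividing) an inequality by a negative number, the direction must be reversed. Since 2 < 5, we should get -2 > -5, i.e., -2 > -5.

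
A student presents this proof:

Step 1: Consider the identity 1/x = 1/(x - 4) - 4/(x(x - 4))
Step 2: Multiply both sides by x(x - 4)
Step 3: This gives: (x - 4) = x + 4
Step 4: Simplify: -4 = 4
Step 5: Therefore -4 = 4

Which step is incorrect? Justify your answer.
Step 3: This gives: (x - 4) = x + 4

Step 3 makes a sign error when clearing denominators. Multiplying -4/(x(x - 4)) by x(x - 4) gives -4, not +4. The correct result is (x - 4) = x - 4, which is trivially true, not (x - 4) = x + 4. (Step 1 is a valid identity: 1/(x - 4) - 4/(x(x - 4)) = (x - 4)/(x(x - 4)) = 1/x.)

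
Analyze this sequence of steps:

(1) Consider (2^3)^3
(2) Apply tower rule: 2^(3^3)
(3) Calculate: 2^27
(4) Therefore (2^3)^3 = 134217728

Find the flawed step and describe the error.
Step 2: Apply tower rule: 2^(3^3)

Step 2 incorrectly states that (a^b)^c = a^(b^c). The correct rule is (a^b)^c = a^(b×c). The actual value is (2^3)^3 = 2^9 = 512, not 2^27 = 134217728.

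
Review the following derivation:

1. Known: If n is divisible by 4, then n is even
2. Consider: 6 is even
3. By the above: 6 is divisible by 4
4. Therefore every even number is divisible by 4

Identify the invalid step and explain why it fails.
Step 3: By the above: 6 is divisible by 4

Step 3 commits the fallacy of affirming the consequent. The known fact 'divisible by 4 → even' does NOT imply 'even → divisible by 4'. That would be the converse, which is false. For example, 6 is even but 6 ÷ 4 = 1.50, which is not an integer.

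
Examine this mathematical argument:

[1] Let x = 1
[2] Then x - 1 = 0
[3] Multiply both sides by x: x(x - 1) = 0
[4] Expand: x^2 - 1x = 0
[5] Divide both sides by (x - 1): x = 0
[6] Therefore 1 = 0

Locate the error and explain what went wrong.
Step 5: Divide both sides by (x - 1): x = 0

Step 5 divides both sides by (x - 1). However, since x = 1, we have (x - 1) = 0. Division by zero is undefined, making this step invalid.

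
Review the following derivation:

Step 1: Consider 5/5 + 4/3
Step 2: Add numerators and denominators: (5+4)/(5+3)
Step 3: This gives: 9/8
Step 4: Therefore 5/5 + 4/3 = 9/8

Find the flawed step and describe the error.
Step 2: Add numerators and denominators: (5+4)/(5+3)

Step 2 incorrectly adds fractions by separately adding numerators and denominators. This is wrong. The correct method requires a common denominator: 5/5 + 4/3 = (5×3 + 4×5)/(5×3) = 35/15 = 7/3. The method used gives 9/8, which is different.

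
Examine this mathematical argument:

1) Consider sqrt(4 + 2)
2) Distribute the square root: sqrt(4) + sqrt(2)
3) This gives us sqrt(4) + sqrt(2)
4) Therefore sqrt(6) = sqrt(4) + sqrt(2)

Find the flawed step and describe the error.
Step 2: Distribute the square root: sqrt(4) + sqrt(2)

Step 2 incorrectly 'distributes' the square root over addition. The square root function does not distribute: sqrt(a + b) ≠ sqrt(a) + sqrt(b). In fact, sqrt(4 + 2) = sqrt(6) ≈ 2.4495, while sqrt(4) + sqrt(2) ≈ 3.4142.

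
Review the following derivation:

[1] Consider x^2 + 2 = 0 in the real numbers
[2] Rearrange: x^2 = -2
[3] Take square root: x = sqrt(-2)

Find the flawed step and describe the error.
Step 3: Take square root: x = sqrt(-2)

Step 3 takes the square root of -2, which is negative. In the real number system, the square root of a negative number is undefined. The equation x^2 + 2 = 0 has no real solutions. Square roots of negative numbers only exist in the complex numbers.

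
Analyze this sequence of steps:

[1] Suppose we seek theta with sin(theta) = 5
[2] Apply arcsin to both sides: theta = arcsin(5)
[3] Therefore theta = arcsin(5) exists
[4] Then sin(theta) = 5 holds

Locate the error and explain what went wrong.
Step 2: Apply arcsin to both sides: theta = arcsin(5)

Step 2 applies arcsin to 5. However, arcsin(x) is only defined for x in [-1, 1] because sin(theta) can only produce values in that range. Since |5| > 1, arcsin(5) is undefined. There is no angle whose sine equals 5.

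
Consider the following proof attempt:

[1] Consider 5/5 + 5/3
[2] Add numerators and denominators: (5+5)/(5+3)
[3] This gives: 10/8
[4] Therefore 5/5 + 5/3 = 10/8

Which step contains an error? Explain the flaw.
Step 2: Add numerators and denominators: (5+5)/(5+3)

Step 2 incorrectly adds fractions by separately adding numerators and denominators. This is wrong. The correct method requires a common denominator: 5/5 + 5/3 = (5×3 + 5×5)/(5×3) = 40/15 = 8/3. The method used gives 10/8, which is different.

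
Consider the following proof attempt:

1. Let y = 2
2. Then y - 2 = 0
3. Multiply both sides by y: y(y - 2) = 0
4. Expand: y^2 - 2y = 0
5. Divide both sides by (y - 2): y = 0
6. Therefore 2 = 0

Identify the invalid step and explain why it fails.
Step 5: Divide both sides by (y - 2): y = 0

Step 5 divides both sides by (y - 2). However, since y = 2, we have (y - 2) = 0. Division by zero is undefined, making this step invalid.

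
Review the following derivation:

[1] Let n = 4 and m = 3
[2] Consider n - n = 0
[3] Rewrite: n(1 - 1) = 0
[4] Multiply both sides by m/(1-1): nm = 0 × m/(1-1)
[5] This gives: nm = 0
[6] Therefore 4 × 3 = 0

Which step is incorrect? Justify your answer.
Step 4: Multiply both sides by m/(1-1): nm = 0 × m/(1-1)

Step 4 multiplies both sides by m/(1-1). However, 1-1 = 0, so this is multiplication by m/0, which is undefined. We cannot multiply by an undefined expression.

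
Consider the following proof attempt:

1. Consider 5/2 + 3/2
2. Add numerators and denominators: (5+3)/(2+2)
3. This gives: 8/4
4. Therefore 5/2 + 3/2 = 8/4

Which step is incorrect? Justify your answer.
Step 2: Add numerators and denominators: (5+3)/(2+2)

Step 2 incorrectly adds fractions by separately adding numerators and denominators. This is wrong. The correct method requires a common denominator: 5/2 + 3/2 = (5×2 + 3×2)/(2×2) = 16/4 = 4. The method used gives 8/4, which is different.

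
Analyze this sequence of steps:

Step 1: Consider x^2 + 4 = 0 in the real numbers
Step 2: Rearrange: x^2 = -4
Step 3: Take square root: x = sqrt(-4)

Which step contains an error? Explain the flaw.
Step 3: Take square root: x = sqrt(-4)

Step 3 takes the square root of -4, which is negative. In the real number system, the square root of a negative number is undefined. The equation x^2 + 4 = 0 has no real solutions. Square roots of negative numbers only exist in the complex numbers.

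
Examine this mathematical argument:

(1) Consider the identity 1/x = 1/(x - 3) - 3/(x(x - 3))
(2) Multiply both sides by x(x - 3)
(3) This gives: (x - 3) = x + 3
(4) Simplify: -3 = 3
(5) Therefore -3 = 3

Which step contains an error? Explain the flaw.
Step 3: This gives: (x - 3) = x + 3

Step 3 makes a sign error when clearing denominators. Multiplying -3/(x(x - 3)) by x(x - 3) gives -3, not +3. The correct result is (x - 3) = x - 3, which is trivially true, not (x - 3) = x + 3. (Step 1 is a valid identity: 1/(x - 3) - 3/(x(x - 3)) = (x - 3)/(x(x - 3)) = 1/x.)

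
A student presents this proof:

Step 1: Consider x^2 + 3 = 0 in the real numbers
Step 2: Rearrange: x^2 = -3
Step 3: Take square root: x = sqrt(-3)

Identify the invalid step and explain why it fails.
Step 3: Take square root: x = sqrt(-3)

Step 3 takes the square root of -3, which is negative. In the real number system, the square root of a negative number is undefined. The equation x^2 + 3 = 0 has no real solutions. Square roots of negative numbers only exist in the complex numbers.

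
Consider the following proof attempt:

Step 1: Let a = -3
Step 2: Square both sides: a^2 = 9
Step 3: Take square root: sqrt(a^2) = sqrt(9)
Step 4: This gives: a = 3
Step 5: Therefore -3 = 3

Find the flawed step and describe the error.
Step 4: This gives: a = 3

Step 4 incorrectly states that sqrt(a^2) = a. The correct identity is sqrt(a^2) = |a|. Since a = -3 < 0, we have sqrt(a^2) = |-3| = 3, not a = -3.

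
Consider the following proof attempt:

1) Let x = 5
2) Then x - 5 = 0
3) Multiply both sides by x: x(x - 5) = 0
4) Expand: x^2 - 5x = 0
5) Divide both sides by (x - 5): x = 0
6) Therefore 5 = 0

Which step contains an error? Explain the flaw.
Step 5: Divide both sides by (x - 5): x = 0

Step 5 divides both sides by (x - 5). However, since x = 5, we have (x - 5) = 0. Division by zero is undefined, making this step invalid.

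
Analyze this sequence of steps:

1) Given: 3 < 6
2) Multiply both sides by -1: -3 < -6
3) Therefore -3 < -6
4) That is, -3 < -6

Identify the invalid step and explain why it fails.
Step 2: Multiply both sides by -1: -3 < -6

Step 2 multiplies both sides by -1 but fails to reverse the inequality sign. When multiplying (or dividing) an inequality by a negative number, the direction must be reversed. Since 3 < 6, we should get -3 > -6, i.e., -3 > -6.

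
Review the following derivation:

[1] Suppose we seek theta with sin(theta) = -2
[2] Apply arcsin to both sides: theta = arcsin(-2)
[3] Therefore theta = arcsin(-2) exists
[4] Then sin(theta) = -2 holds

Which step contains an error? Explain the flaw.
Step 2: Apply arcsin to both sides: theta = arcsin(-2)

Step 2 applies arcsin to -2. However, arcsin(x) is only defined for x in [-1, 1] because sin(theta) can only produce values in that range. Since |-2| > 1, arcsin(-2) is undefined. There is no angle whose sine equals -2.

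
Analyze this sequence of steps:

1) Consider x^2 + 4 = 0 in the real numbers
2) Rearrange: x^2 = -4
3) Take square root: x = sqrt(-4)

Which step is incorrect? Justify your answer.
Step 3: Take square root: x = sqrt(-4)

Step 3 takes the square root of -4, which is negative. In the real number system, the square root of a negative number is undefined. The equation x^2 + 4 = 0 has no real solutions. Square roots of negative numbers only exist in the complex numbers.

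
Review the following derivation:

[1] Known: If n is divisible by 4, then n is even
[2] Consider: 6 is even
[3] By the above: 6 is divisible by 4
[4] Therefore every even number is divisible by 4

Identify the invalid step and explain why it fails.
Step 3: By the above: 6 is divisible by 4

Step 3 commits the fallacy of affirming the consequent. The known fact 'divisible by 4 → even' does NOT imply 'even → divisible by 4'. That would be the converse, which is false. For example, 6 is even but 6 ÷ 4 = 1.50, which is not an integer.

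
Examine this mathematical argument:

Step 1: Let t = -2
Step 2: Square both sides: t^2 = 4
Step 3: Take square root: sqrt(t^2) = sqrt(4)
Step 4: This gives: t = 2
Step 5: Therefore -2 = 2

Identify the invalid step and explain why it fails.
Step 4: This gives: t = 2

Step 4 incorrectly states that sqrt(t^2) = t. The correct identity is sqrt(t^2) = |t|. Since t = -2 < 0, we have sqrt(t^2) = |-2| = 2, not t = -2.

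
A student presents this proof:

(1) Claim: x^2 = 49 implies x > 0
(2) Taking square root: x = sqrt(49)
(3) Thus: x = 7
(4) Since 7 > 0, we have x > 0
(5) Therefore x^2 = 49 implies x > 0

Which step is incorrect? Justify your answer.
Step 2: Taking square root: x = sqrt(49)

Step 2 takes the square root and assumes the positive root only. The equation x^2 = 49 actually has two solutions: x = 7 and x = -7. The proof silently assumes x > 0 without justification, then uses this assumption to conclude x > 0, which is circular. The counterexample x = -7 shows the claim is false.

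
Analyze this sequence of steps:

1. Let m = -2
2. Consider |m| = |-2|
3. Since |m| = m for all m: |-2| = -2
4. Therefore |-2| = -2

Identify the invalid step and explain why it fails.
Step 3: Since |m| = m for all m: |-2| = -2

Step 3 incorrectly states that |m| = m for all m. The correct definition is |m| = m when m >= 0, and |m| = -m when m < 0. Since -2 < 0, we have |-2| = -(-2) = 2, not -2.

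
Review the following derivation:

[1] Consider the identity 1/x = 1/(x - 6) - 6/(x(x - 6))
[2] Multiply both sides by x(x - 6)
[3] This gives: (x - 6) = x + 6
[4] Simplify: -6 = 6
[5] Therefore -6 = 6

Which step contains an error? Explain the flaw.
Step 3: This gives: (x - 6) = x + 6

Step 3 makes a sign error when clearing denominators. Multiplying -6/(x(x - 6)) by x(x - 6) gives -6, not +6. The correct result is (x - 6) = x - 6, which is trivially true, not (x - 6) = x + 6. (Step 1 is a valid identity: 1/(x - 6) - 6/(x(x - 6)) = (x - 6)/(x(x - 6)) = 1/x.)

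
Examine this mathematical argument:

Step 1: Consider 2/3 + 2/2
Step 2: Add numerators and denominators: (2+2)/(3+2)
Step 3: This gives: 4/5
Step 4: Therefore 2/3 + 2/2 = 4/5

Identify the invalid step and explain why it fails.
Step 2: Add numerators and denominators: (2+2)/(3+2)

Step 2 incorrectly adds fractions by separately adding numerators and denominators. This is wrong. The correct method requires a common denominator: 2/3 + 2/2 = (2×2 + 2×3)/(3×2) = 10/6 = 5/3. The method used gives 4/5, which is different.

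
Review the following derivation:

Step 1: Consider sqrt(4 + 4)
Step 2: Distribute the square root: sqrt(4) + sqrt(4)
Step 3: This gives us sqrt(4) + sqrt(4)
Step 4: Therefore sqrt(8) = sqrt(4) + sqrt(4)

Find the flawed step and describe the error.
Step 2: Distribute the square root: sqrt(4) + sqrt(4)

Step 2 incorrectly 'distributes' the square root over addition. The square root function does not distribute: sqrt(a + b) ≠ sqrt(a) + sqrt(b). In fact, sqrt(4 + 4) = sqrt(8) ≈ 2.8284, while sqrt(4) + sqrt(4) ≈ 4.0000.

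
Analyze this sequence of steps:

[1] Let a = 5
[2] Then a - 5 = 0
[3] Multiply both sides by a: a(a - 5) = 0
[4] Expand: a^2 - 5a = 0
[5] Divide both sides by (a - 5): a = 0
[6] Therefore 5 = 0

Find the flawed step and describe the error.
Step 5: Divide both sides by (a - 5): a = 0

Step 5 divides both sides by (a - 5). However, since a = 5, we have (a - 5) = 0. Division by zero is undefined, making this step invalid.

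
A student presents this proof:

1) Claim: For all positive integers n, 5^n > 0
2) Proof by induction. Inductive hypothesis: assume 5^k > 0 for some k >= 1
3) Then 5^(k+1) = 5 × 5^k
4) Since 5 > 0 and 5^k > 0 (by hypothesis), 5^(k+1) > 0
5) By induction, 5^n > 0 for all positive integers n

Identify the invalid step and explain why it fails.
Step 5: By induction, 5^n > 0 for all positive integers n

Step 5 concludes the proof by induction, but no base case was ever established. A valid induction proof requires: (1) a base case proving 5^1 > 0, and (2) an inductive step showing IF 5^k > 0 THEN 5^(k+1) > 0. Steps 2-4 correctly establish the inductive step, but without the base case the conclusion in step 5 does not follow.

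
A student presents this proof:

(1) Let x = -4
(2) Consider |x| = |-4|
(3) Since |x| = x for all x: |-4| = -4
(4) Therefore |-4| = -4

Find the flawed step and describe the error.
Step 3: Since |x| = x for all x: |-4| = -4

Step 3 incorrectly states that |x| = x for all x. The correct definition is |x| = x when x >= 0, and |x| = -x when x < 0. Since -4 < 0, we have |-4| = -(-4) = 4, not -4.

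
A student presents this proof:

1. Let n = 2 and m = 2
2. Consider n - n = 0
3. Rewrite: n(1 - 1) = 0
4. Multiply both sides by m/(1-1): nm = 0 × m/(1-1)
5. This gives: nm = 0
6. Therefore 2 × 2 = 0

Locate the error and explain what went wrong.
Step 4: Multiply both sides by m/(1-1): nm = 0 × m/(1-1)

Step 4 multiplies both sides by m/(1-1). However, 1-1 = 0, so this is multiplication by m/0, which is undefined. We cannot multiply by an undefined expression.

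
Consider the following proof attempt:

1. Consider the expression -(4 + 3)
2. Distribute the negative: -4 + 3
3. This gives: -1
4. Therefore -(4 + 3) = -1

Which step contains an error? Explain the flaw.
Step 2: Distribute the negative: -4 + 3

Step 2 incorrectly distributes the negative sign. The correct distribution is -(4 + 3) = -4 - 3 = -7. The negative must be applied to both terms, not just the first. The error treats -(4 + 3) as -4 + 3, which equals -1 instead of -7.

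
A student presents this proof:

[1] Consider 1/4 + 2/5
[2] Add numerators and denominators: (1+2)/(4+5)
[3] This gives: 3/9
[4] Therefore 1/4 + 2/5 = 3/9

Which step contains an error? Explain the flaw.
Step 2: Add numerators and denominators: (1+2)/(4+5)

Step 2 incorrectly adds fractions by separately adding numerators and denominators. This is wrong. The correct method requires a common denominator: 1/4 + 2/5 = (1×5 + 2×4)/(4×5) = 13/20 = 13/20. The method used gives 3/9, which is different.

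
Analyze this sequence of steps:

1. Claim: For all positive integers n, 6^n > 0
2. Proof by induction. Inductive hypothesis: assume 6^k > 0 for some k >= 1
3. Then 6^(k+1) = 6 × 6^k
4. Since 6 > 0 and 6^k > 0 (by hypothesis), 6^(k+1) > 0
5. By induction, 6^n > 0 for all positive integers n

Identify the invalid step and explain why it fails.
Step 5: By induction, 6^n > 0 for all positive integers n

Step 5 concludes the proof by induction, but no base case was ever established. A valid induction proof requires: (1) a base case proving 6^1 > 0, and (2) an inductive step showing IF 6^k > 0 THEN 6^(k+1) > 0. Steps 2-4 correctly establish the inductive step, but without the base case the conclusion in step 5 does not follow.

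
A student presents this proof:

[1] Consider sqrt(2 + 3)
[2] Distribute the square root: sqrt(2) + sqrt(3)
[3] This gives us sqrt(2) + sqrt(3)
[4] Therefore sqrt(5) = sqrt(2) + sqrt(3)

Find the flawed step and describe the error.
Step 2: Distribute the square root: sqrt(2) + sqrt(3)

Step 2 incorrectly 'distributes' the square root over addition. The square root function does not distribute: sqrt(a + b) ≠ sqrt(a) + sqrt(b). In fact, sqrt(2 + 3) = sqrt(5) ≈ 2.2361, while sqrt(2) + sqrt(3) ≈ 3.1463.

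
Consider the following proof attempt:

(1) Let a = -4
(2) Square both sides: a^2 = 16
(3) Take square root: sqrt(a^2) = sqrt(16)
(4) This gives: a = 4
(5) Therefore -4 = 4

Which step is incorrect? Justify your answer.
Step 4: This gives: a = 4

Step 4 incorrectly states that sqrt(a^2) = a. The correct identity is sqrt(a^2) = |a|. Since a = -4 < 0, we have sqrt(a^2) = |-4| = 4, not a = -4.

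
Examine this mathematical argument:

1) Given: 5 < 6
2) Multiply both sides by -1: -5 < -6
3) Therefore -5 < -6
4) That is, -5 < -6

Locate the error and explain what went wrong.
Step 2: Multiply both sides by -1: -5 < -6

Step 2 multiplies both sides by -1 but fails to reverse the inequality sign. When multiplying (or dividing) an inequality by a negative number, the direction must be reversed. Since 5 < 6, we should get -5 > -6, i.e., -5 > -6.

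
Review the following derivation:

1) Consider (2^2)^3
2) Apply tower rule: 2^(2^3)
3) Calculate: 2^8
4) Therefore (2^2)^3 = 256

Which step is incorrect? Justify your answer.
Step 2: Apply tower rule: 2^(2^3)

Step 2 incorrectly states that (a^b)^c = a^(b^c). The correct rule is (a^b)^c = a^(b×c). The actual value is (2^2)^3 = 2^6 = 64, not 2^8 = 256.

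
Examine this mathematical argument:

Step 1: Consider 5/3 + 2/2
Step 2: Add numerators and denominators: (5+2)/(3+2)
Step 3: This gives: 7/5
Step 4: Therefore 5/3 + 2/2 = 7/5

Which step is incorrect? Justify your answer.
Step 2: Add numerators and denominators: (5+2)/(3+2)

Step 2 incorrectly adds fractions by separately adding numerators and denominators. This is wrong. The correct method requires a common denominator: 5/3 + 2/2 = (5×2 + 2×3)/(3×2) = 16/6 = 8/3. The method used gives 7/5, which is different.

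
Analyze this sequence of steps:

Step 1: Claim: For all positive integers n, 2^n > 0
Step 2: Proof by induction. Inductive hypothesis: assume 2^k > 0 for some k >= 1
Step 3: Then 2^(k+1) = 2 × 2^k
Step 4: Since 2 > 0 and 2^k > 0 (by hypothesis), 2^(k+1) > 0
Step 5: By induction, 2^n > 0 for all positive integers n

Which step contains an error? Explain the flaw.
Step 5: By induction, 2^n > 0 for all positive integers n

Step 5 concludes the proof by induction, but no base case was ever established. A valid induction proof requires: (1) a base case proving 2^1 > 0, and (2) an inductive step showing IF 2^k > 0 THEN 2^(k+1) > 0. Steps 2-4 correctly establish the inductive step, but without the base case the conclusion in step 5 does not follow.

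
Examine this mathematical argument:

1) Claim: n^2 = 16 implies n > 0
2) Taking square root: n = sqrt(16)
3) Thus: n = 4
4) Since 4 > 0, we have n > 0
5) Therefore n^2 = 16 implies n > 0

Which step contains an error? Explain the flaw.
Step 2: Taking square root: n = sqrt(16)

Step 2 takes the square root and assumes the positive root only. The equation n^2 = 16 actually has two solutions: n = 4 and n = -4. The proof silently assumes n > 0 without justification, then uses this assumption to conclude n > 0, which is circular. The counterexample n = -4 shows the claim is false.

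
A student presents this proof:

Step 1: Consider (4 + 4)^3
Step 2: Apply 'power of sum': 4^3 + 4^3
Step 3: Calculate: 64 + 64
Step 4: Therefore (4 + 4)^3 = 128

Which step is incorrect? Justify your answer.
Step 2: Apply 'power of sum': 4^3 + 4^3

Step 2 incorrectly applies a non-existent rule '(a+b)^n = a^n + b^n'. This is false in general. The correct expansion uses the binomial theorem. The actual value is (4 + 4)^3 = 8^3 = 512, not 128.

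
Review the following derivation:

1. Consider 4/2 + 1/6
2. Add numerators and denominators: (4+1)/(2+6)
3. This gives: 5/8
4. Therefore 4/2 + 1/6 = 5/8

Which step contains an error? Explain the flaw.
Step 2: Add numerators and denominators: (4+1)/(2+6)

Step 2 incorrectly adds fractions by separately adding numerators and denominators. This is wrong. The correct method requires a common denominator: 4/2 + 1/6 = (4×6 + 1×2)/(2×6) = 26/12 = 13/6. The method used gives 5/8, which is different.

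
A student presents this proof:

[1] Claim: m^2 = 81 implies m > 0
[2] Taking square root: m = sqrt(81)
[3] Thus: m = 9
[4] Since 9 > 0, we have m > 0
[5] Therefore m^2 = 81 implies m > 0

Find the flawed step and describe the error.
Step 2: Taking square root: m = sqrt(81)

Step 2 takes the square root and assumes the positive root only. The equation m^2 = 81 actually has two solutions: m = 9 and m = -9. The proof silently assumes m > 0 without justification, then uses this assumption to conclude m > 0, which is circular. The counterexample m = -9 shows the claim is false.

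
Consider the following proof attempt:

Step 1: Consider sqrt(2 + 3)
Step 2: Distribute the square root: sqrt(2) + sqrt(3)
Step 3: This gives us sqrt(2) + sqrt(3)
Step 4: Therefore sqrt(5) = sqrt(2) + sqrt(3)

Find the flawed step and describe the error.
Step 2: Distribute the square root: sqrt(2) + sqrt(3)

Step 2 incorrectly 'distributes' the square root over addition. The square root function does not distribute: sqrt(a + b) ≠ sqrt(a) + sqrt(b). In fact, sqrt(2 + 3) = sqrt(5) ≈ 2.2361, while sqrt(2) + sqrt(3) ≈ 3.1463.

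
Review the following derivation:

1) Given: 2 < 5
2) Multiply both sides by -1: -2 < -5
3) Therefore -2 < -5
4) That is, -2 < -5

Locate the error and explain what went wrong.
Step 2: Multiply both sides by -1: -2 < -5

Step 2 multiplies both sides by -1 but fails to reverse the inequality sign. When multiplying (or dividing) an inequality by a negative number, the direction must be reversed. Since 2 < 5, we should get -2 > -5, i.e., -2 > -5.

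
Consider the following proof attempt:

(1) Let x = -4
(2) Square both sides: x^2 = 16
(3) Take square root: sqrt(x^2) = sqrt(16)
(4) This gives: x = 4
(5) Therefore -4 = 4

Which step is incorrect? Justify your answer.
Step 4: This gives: x = 4

Step 4 incorrectly states that sqrt(x^2) = x. The correct identity is sqrt(x^2) = |x|. Since x = -4 < 0, we have sqrt(x^2) = |-4| = 4, not x = -4.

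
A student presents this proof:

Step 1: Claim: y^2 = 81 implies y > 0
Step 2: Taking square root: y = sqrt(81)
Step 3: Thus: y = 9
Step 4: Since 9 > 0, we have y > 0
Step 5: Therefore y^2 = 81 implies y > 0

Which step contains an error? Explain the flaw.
Step 2: Taking square root: y = sqrt(81)

Step 2 takes the square root and assumes the positive root only. The equation y^2 = 81 actually has two solutions: y = 9 and y = -9. The proof silently assumes y > 0 without justification, then uses this assumption to conclude y > 0, which is circular. The counterexample y = -9 shows the claim is false.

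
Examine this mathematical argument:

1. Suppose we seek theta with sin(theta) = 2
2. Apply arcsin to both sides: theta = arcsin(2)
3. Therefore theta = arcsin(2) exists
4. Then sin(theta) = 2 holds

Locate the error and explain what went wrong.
Step 2: Apply arcsin to both sides: theta = arcsin(2)

Step 2 applies arcsin to 2. However, arcsin(x) is only defined for x in [-1, 1] because sin(theta) can only produce values in that range. Since |2| > 1, arcsin(2) is undefined. There is no angle whose sine equals 2.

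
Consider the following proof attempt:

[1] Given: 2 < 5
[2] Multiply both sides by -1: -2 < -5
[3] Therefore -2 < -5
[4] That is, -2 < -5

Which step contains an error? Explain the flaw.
Step 2: Multiply both sides by -1: -2 < -5

Step 2 multiplies both sides by -1 but fails to reverse the inequality sign. When multiplying (or dividing) an inequality by a negative number, the direction must be reversed. Since 2 < 5, we should get -2 > -5, i.e., -2 > -5.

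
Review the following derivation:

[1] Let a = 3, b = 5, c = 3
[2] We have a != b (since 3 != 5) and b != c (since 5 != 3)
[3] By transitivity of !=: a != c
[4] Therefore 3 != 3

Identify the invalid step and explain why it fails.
Step 3: By transitivity of !=: a != c

Step 3 incorrectly applies transitivity to the '!=' relation. Transitivity states: if a R b and b R c, then a R c. However, '!=' is not transitive. Counterexample: 3 != 5 and 5 != 3, but 3 = 3 (both equal 3). Transitivity holds for relations like <, <=, =, but not for !=.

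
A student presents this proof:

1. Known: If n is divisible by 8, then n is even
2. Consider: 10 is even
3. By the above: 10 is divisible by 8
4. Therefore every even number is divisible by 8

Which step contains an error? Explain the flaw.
Step 3: By the above: 10 is divisible by 8

Step 3 commits the fallacy of affirming the consequent. The known fact 'divisible by 8 → even' does NOT imply 'even → divisible by 8'. That would be the converse, which is false. For example, 10 is even but 10 ÷ 8 = 1.25, which is not an integer.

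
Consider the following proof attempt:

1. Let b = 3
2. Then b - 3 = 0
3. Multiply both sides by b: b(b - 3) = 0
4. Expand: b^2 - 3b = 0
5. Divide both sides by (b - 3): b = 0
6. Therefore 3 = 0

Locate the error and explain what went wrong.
Step 5: Divide both sides by (b - 3): b = 0

Step 5 divides both sides by (b - 3). However, since b = 3, we have (b - 3) = 0. Division by zero is undefined, making this step invalid.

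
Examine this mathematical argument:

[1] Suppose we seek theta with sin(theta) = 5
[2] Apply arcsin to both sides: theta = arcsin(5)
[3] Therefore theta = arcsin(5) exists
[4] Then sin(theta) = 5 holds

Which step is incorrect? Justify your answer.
Step 2: Apply arcsin to both sides: theta = arcsin(5)

Step 2 applies arcsin to 5. However, arcsin(x) is only defined for x in [-1, 1] because sin(theta) can only produce values in that range. Since |5| > 1, arcsin(5) is undefined. There is no angle whose sine equals 5.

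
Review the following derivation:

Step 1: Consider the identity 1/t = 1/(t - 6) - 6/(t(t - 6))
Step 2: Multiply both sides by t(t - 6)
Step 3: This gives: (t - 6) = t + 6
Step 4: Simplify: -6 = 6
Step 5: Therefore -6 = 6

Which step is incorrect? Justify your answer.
Step 3: This gives: (t - 6) = t + 6

Step 3 makes a sign error when clearing denominators. Multiplying -6/(t(t - 6)) by t(t - 6) gives -6, not +6. The correct result is (t - 6) = t - 6, which is trivially true, not (t - 6) = t + 6. (Step 1 is a valid identity: 1/(t - 6) - 6/(t(t - 6)) = (t - 6)/(t(t - 6)) = 1/t.)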